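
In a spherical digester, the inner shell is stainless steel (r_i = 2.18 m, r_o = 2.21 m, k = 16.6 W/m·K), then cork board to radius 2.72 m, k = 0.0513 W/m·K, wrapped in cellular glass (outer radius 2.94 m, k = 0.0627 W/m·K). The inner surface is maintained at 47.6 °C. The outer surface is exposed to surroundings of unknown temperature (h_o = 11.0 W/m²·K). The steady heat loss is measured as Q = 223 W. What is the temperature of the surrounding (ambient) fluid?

T_out = 10.3 °C

Sum the resistances:
  R_stainless steel = (1/2.18 − 1/2.21)/(4πk) = 0.006227/(4π·16.6) = 2.985×10^-5 K/W
  R_cork board = (1/2.21 − 1/2.72)/(4πk) = 0.08484/(4π·0.0513) = 0.1316 K/W
  R_cellular glass = (1/2.72 − 1/2.94)/(4πk) = 0.02751/(4π·0.0627) = 0.03492 K/W
  R_conv,out = 1/(4πr²h) = 1/(4π·2.94²·11.0) = 8.370×10^-4 K/W
ΣR = 0.1674 K/W
ΔT = Q·ΣR = 223 × 0.1674 = 37.33 K
Heat flows outward, so T_out = T_in − ΔT = 47.6 − 37.33 = 10.3 °C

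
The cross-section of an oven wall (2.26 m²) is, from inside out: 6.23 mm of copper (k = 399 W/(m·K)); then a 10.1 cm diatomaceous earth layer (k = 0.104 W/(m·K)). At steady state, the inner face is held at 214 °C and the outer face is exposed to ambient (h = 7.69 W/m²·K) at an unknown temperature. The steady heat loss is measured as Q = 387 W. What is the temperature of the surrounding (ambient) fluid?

Sum the resistances:
  R_copper = L/(kA) = 0.00623/(399·2.26) = 6.909×10^-6 K/W
  R_diatomaceous earth = L/(kA) = 0.101/(0.104·2.26) = 0.4297 K/W
  R_conv,out = 1/(hA) = 1/(7.69·2.26) = 0.05754 K/W
ΣR = 0.4873 K/W
ΔT = Q·ΣR = 387 × 0.4873 = 188.6 K
Heat flows outward, so T_out = T_in − ΔT = 214 − 188.6 = 25.4 °C

T_out = 25.4 °C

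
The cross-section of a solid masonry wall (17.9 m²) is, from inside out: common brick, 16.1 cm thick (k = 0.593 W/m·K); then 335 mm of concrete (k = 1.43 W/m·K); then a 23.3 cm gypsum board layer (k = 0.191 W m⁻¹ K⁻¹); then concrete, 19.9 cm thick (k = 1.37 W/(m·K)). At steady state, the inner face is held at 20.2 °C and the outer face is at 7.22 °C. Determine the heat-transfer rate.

Treat each layer as a resistance in series:
  R_common brick = L/(kA) = 0.161/(0.593·17.9) = 0.01517 K/W
  R_concrete = L/(kA) = 0.335/(1.43·17.9) = 0.01309 K/W
  R_gypsum board = L/(kA) = 0.233/(0.191·17.9) = 0.06815 K/W
  R_concrete = L/(kA) = 0.199/(1.37·17.9) = 0.008115 K/W
ΣR = 0.01517 + 0.01309 + 0.06815 + 0.008115 = 0.1045 K/W
Q = ΔT/ΣR = (20.2 °C − 7.22 °C)/0.1045 = 124 W

Q = 124 W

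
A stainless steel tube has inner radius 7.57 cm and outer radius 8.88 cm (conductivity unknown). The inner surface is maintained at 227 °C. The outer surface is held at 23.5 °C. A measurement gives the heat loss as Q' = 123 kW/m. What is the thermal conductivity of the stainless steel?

k = 15.4 W/m·K

ΣR = ΔT/Q' = |227 − 23.5|/1.23×10^5 = 0.001654 m·K/W
ln(r₂/r₁)/(2πk) = 0.001654 ⇒ k = 0.1596/(2π·0.001654) = 15.4 W/m·K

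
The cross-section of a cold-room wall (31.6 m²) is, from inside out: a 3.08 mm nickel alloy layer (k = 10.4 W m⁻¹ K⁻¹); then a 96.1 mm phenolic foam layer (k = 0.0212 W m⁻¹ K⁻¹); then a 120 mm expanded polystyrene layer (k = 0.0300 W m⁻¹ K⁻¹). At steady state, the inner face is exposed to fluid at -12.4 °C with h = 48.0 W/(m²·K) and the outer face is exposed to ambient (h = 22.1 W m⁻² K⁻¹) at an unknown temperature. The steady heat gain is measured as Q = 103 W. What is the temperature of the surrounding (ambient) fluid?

Series resistances:
  R_conv,in = 1/(hA) = 1/(48.0·31.6) = 6.593×10^-4 K/W
  R_nickel alloy = L/(kA) = 0.00308/(10.4·31.6) = 9.372×10^-6 K/W
  R_phenolic foam = L/(kA) = 0.0961/(0.0212·31.6) = 0.1434 K/W
  R_expanded polystyrene = L/(kA) = 0.120/(0.0300·31.6) = 0.1266 K/W
  R_conv,out = 1/(hA) = 1/(22.1·31.6) = 0.001432 K/W
ΣR = 0.2721 K/W
ΔT = Q·ΣR = 103 × 0.2721 = 28.03 K
Heat flows inward, so T_out = T_in + ΔT = -12.4 + 28.03 = 15.6 °C

T_out = 15.6 °C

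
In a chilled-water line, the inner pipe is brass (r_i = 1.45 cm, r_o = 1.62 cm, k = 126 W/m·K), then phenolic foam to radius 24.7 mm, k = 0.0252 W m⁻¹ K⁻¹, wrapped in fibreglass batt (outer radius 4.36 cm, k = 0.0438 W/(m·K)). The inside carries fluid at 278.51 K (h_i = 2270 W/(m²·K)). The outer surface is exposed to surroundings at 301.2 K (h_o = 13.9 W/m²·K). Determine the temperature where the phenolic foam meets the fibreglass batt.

T = 290.6 K

Series thermal resistances, inner to outer:
  R'_conv,in = 1/(2πr h) = 1/(2π·0.0145·2270) = 0.004835 m·K/W
  R'_brass = ln(0.0162/0.0145)/(2πk) = 0.1109/(2π·126) = 1.400×10^-4 m·K/W
  R'_phenolic foam = ln(0.0247/0.0162)/(2πk) = 0.4218/(2π·0.0252) = 2.664 m·K/W
  R'_fibreglass batt = ln(0.0436/0.0247)/(2πk) = 0.5683/(2π·0.0438) = 2.065 m·K/W
  R'_conv,out = 1/(2πr h) = 1/(2π·0.0436·13.9) = 0.2626 m·K/W
ΣR = 0.004835 + 1.400×10^-4 + 2.664 + 2.065 + 0.2626 = 4.997 m·K/W
Q' = ΔT/ΣR = (278.51 K − 301.2 K)/4.997 = -4.541 W/m
From the inner boundary to the phenolic foam/fibreglass batt interface, ΣR_partial = 2.669 m·K/W.
T_interface = T_in − Q'·ΣR_partial = 278.51 K − (-4.541)(2.669) = 290.6 K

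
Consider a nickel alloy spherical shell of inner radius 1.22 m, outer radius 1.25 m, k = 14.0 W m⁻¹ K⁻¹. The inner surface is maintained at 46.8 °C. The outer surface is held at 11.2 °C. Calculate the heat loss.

Q = 3.18×10^5 W

Q = 4πk·ΔT/(1/r₁ − 1/r₂) = 4π × 14.0 × 35.6 / (1/1.22 − 1/1.25) = 3.18×10^5 W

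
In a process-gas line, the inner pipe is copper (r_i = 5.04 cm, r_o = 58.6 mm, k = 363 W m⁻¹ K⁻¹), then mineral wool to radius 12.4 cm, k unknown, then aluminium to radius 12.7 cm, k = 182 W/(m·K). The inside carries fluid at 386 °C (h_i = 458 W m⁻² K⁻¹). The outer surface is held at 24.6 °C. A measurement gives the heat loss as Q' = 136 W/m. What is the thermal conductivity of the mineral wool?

ΣR = ΔT/Q' = |386 − 24.6|/136 = 2.657 m·K/W
Known resistances:
  R'_conv,in = 1/(2πr h) = 1/(2π·0.0504·458) = 0.006895 m·K/W
  R'_copper = ln(0.0586/0.0504)/(2πk) = 0.1507/(2π·363) = 6.609×10^-5 m·K/W
  R'_aluminium = ln(0.127/0.124)/(2πk) = 0.02391/(2π·182) = 2.090×10^-5 m·K/W
R_mineral wool = ΣR − ΣR_known = 2.657 − 0.006982 = 2.650 m·K/W
ln(r₂/r₁)/(2πk) = 2.650 ⇒ k = 0.7495/(2π·2.650) = 0.0450 W/m·K

k = 0.0450 W/m·K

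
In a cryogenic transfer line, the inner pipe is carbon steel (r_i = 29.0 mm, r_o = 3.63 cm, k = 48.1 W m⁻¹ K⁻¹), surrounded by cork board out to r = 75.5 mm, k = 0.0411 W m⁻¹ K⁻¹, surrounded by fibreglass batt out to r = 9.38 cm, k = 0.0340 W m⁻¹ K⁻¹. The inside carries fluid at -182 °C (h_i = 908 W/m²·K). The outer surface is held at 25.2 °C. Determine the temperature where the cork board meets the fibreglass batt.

T = -29.4 °C

Treat each layer as a resistance in series:
  R'_conv,in = 1/(2πr h) = 1/(2π·0.0290·908) = 0.006044 m·K/W
  R'_carbon steel = ln(0.0363/0.0290)/(2πk) = 0.2245/(2π·48.1) = 7.429×10^-4 m·K/W
  R'_cork board = ln(0.0755/0.0363)/(2πk) = 0.7323/(2π·0.0411) = 2.836 m·K/W
  R'_fibreglass batt = ln(0.0938/0.0755)/(2πk) = 0.2170/(2π·0.0340) = 1.016 m·K/W
ΣR = 0.006044 + 7.429×10^-4 + 2.836 + 1.016 = 3.859 m·K/W
Q' = ΔT/ΣR = (-182 °C − 25.2 °C)/3.859 = -53.69 W/m
From the inner boundary to the cork board/fibreglass batt interface, ΣR_partial = 2.843 m·K/W.
T_interface = T_in − Q'·ΣR_partial = -182 °C − (-53.69)(2.843) = -29.4 °C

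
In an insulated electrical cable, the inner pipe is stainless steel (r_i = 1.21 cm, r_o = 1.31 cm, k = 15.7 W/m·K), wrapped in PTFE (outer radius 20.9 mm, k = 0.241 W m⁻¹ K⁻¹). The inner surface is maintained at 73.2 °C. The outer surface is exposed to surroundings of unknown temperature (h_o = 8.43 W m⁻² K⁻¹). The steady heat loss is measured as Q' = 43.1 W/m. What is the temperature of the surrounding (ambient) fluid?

T_out = 20.9 °C

Series resistances:
  R'_stainless steel = ln(0.0131/0.0121)/(2πk) = 0.07941/(2π·15.7) = 8.050×10^-4 m·K/W
  R'_PTFE = ln(0.0209/0.0131)/(2πk) = 0.4671/(2π·0.241) = 0.3085 m·K/W
  R'_conv,out = 1/(2πr h) = 1/(2π·0.0209·8.43) = 0.9033 m·K/W
ΣR = 1.213 m·K/W
ΔT = Q'·ΣR = 43.1 × 1.213 = 52.28 K
Heat flows outward, so T_out = T_in − ΔT = 73.2 − 52.28 = 20.9 °C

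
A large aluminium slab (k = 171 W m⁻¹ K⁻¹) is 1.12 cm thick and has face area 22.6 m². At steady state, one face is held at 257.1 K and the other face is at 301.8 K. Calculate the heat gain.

Q = kA·ΔT/L = 171 × 22.6 × |257.1 K − 301.8 K| / 0.0112 = 1.54×10^7 W

Q = 15400 kW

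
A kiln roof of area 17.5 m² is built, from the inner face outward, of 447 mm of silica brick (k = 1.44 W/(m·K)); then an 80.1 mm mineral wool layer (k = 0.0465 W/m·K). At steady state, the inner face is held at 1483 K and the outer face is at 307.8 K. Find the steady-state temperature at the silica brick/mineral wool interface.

Resistance network (inner→outer):
  R_silica brick = L/(kA) = 0.447/(1.44·17.5) = 0.01774 K/W
  R_mineral wool = L/(kA) = 0.0801/(0.0465·17.5) = 0.09843 K/W
ΣR = 0.01774 + 0.09843 = 0.1162 K/W
Q = ΔT/ΣR = (1483 K − 307.8 K)/0.1162 = 10110 W
From the inner boundary to the silica brick/mineral wool interface, ΣR_partial = 0.01774 K/W.
T_interface = T_in − Q·ΣR_partial = 1483 K − (10110)(0.01774) = 1304 K

T = 1304 K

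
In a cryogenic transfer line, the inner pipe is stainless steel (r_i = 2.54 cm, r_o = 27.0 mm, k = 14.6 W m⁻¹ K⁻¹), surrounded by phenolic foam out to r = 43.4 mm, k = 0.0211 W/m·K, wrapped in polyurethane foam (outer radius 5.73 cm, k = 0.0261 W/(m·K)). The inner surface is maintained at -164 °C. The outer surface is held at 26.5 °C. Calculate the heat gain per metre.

Q' = 36.1 W/m

Series thermal resistances, inner to outer:
  R'_stainless steel = ln(0.0270/0.0254)/(2πk) = 0.06109/(2π·14.6) = 6.659×10^-4 m·K/W
  R'_phenolic foam = ln(0.0434/0.0270)/(2πk) = 0.4746/(2π·0.0211) = 3.580 m·K/W
  R'_polyurethane foam = ln(0.0573/0.0434)/(2πk) = 0.2778/(2π·0.0261) = 1.694 m·K/W
ΣR = 6.659×10^-4 + 3.580 + 1.694 = 5.275 m·K/W
Q' = ΔT/ΣR = (-164 °C − 26.5 °C)/5.275 = -36.1 W/m
(Negative Q' ⇒ heat flows inward; heat gain = 36.1 W/m.)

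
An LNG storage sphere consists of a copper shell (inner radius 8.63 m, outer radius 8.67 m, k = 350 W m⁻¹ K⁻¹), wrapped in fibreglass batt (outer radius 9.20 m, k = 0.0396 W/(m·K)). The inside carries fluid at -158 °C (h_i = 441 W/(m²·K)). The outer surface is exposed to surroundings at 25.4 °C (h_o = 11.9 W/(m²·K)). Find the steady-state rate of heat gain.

Q = 13700 W

Series thermal resistances, inner to outer:
  R_conv,in = 1/(4πr²h) = 1/(4π·8.63²·441) = 2.423×10^-6 K/W
  R_copper = (1/8.63 − 1/8.67)/(4πk) = 5.346×10^-4/(4π·350) = 1.215×10^-7 K/W
  R_fibreglass batt = (1/8.67 − 1/9.20)/(4πk) = 0.006645/(4π·0.0396) = 0.01335 K/W
  R_conv,out = 1/(4πr²h) = 1/(4π·9.20²·11.9) = 7.901×10^-5 K/W
ΣR = 2.423×10^-6 + 1.215×10^-7 + 0.01335 + 7.901×10^-5 = 0.01343 K/W
Q = ΔT/ΣR = (-158 °C − 25.4 °C)/0.01343 = -13700 W
(Negative Q ⇒ heat flows inward; heat gain = 13700 W.)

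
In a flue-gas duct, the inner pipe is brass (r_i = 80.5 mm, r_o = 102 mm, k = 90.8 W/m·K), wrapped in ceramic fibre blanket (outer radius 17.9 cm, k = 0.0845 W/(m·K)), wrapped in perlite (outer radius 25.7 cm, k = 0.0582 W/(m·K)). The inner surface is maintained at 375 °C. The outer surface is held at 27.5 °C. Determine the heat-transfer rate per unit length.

Treat each layer as a resistance in series:
  R'_brass = ln(0.102/0.0805)/(2πk) = 0.2367/(2π·90.8) = 4.149×10^-4 m·K/W
  R'_ceramic fibre blanket = ln(0.179/0.102)/(2πk) = 0.5624/(2π·0.0845) = 1.059 m·K/W
  R'_perlite = ln(0.257/0.179)/(2πk) = 0.3617/(2π·0.0582) = 0.9891 m·K/W
ΣR = 4.149×10^-4 + 1.059 + 0.9891 = 2.049 m·K/W
Q' = ΔT/ΣR = (375 °C − 27.5 °C)/2.049 = 170 W/m

Q' = 170 W/m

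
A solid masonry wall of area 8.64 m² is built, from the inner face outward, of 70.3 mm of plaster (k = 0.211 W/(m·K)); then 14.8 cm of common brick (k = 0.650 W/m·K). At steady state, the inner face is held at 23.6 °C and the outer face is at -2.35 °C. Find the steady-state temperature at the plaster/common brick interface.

Resistance network (inner→outer):
  R_plaster = L/(kA) = 0.0703/(0.211·8.64) = 0.03856 K/W
  R_common brick = L/(kA) = 0.148/(0.650·8.64) = 0.02635 K/W
ΣR = 0.03856 + 0.02635 = 0.06491 K/W
Q = ΔT/ΣR = (23.6 °C − -2.35 °C)/0.06491 = 399.8 W
From the inner boundary to the plaster/common brick interface, ΣR_partial = 0.03856 K/W.
T_interface = T_in − Q·ΣR_partial = 23.6 °C − (399.8)(0.03856) = 8.18 °C

T = 8.18 °C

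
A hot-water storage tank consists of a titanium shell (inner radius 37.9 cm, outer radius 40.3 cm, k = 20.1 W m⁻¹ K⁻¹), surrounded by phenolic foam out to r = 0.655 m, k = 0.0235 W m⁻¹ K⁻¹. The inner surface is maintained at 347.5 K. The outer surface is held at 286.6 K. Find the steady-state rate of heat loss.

Series thermal resistances, inner to outer:
  R_titanium = (1/0.379 − 1/0.403)/(4πk) = 0.1571/(4π·20.1) = 6.221×10^-4 K/W
  R_phenolic foam = (1/0.403 − 1/0.655)/(4πk) = 0.9547/(4π·0.0235) = 3.233 K/W
ΣR = 6.221×10^-4 + 3.233 = 3.234 K/W
Q = ΔT/ΣR = (347.5 K − 286.6 K)/3.234 = 18.8 W

Q = 18.8 W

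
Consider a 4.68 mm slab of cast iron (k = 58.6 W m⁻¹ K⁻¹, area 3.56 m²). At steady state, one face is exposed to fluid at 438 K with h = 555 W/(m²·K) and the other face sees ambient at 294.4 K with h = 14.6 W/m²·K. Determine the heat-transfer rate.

Q = 7260 W

Resistance network (inner→outer):
  R_conv,in = 1/(hA) = 1/(555·3.56) = 5.061×10^-4 K/W
  R_cast iron = L/(kA) = 0.00468/(58.6·3.56) = 2.243×10^-5 K/W
  R_conv,out = 1/(hA) = 1/(14.6·3.56) = 0.01924 K/W
ΣR = 5.061×10^-4 + 2.243×10^-5 + 0.01924 = 0.01977 K/W
Q = ΔT/ΣR = (438 K − 294.4 K)/0.01977 = 7260 W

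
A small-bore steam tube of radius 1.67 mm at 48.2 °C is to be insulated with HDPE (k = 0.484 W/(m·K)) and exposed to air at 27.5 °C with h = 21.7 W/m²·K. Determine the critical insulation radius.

For a cylinder, r_cr = k_ins/h = 0.484/21.7 = 0.0223 m = 2.23 cm

r_cr = 2.23 cm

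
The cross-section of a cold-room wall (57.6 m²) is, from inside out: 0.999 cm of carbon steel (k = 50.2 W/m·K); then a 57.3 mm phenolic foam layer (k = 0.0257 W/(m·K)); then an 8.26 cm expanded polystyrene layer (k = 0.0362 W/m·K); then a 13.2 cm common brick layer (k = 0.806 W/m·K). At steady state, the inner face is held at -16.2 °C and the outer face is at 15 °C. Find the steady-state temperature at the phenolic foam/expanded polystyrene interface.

T = -1.32 °C

Series thermal resistances, inner to outer:
  R_carbon steel = L/(kA) = 0.00999/(50.2·57.6) = 3.455×10^-6 K/W
  R_phenolic foam = L/(kA) = 0.0573/(0.0257·57.6) = 0.03871 K/W
  R_expanded polystyrene = L/(kA) = 0.0826/(0.0362·57.6) = 0.03961 K/W
  R_common brick = L/(kA) = 0.132/(0.806·57.6) = 0.002843 K/W
ΣR = 3.455×10^-6 + 0.03871 + 0.03961 + 0.002843 = 0.08117 K/W
Q = ΔT/ΣR = (-16.2 °C − 15 °C)/0.08117 = -384.4 W
From the inner boundary to the phenolic foam/expanded polystyrene interface, ΣR_partial = 0.03871 K/W.
T_interface = T_in − Q·ΣR_partial = -16.2 °C − (-384.4)(0.03871) = -1.32 °C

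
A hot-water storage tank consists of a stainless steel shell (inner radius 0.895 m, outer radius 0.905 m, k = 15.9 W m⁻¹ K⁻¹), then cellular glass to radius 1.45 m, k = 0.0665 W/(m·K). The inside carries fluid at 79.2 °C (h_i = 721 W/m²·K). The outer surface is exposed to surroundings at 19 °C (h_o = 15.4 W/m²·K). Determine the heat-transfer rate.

Treat each layer as a resistance in series:
  R_conv,in = 1/(4πr²h) = 1/(4π·0.895²·721) = 1.378×10^-4 K/W
  R_stainless steel = (1/0.895 − 1/0.905)/(4πk) = 0.01235/(4π·15.9) = 6.179×10^-5 K/W
  R_cellular glass = (1/0.905 − 1/1.45)/(4πk) = 0.4153/(4π·0.0665) = 0.4970 K/W
  R_conv,out = 1/(4πr²h) = 1/(4π·1.45²·15.4) = 0.002458 K/W
ΣR = 1.378×10^-4 + 6.179×10^-5 + 0.4970 + 0.002458 = 0.4997 K/W
Q = ΔT/ΣR = (79.2 °C − 19 °C)/0.4997 = 120 W

Q = 120 W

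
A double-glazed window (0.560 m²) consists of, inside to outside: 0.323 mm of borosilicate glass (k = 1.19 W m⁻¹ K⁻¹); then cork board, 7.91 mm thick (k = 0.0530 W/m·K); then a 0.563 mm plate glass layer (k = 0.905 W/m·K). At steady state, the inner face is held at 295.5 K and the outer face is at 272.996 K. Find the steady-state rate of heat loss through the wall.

Q = 83.9 W

Resistance network (inner→outer):
  R_borosilicate glass = L/(kA) = 3.23×10^-4/(1.19·0.560) = 4.847×10^-4 K/W
  R_cork board = L/(kA) = 0.00791/(0.0530·0.560) = 0.2665 K/W
  R_plate glass = L/(kA) = 5.63×10^-4/(0.905·0.560) = 0.001111 K/W
ΣR = 4.847×10^-4 + 0.2665 + 0.001111 = 0.2681 K/W
Q = ΔT/ΣR = (295.5 K − 272.996 K)/0.2681 = 83.9 W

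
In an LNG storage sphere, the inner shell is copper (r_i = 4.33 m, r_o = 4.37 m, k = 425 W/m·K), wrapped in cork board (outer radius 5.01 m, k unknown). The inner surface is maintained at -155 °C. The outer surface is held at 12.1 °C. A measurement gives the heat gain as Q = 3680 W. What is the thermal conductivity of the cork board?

k = 0.0512 W/m·K

ΣR = ΔT/Q = |-155 − 12.1|/3680 = 0.04541 K/W
Known resistances:
  R_copper = (1/4.33 − 1/4.37)/(4πk) = 0.002114/(4π·425) = 3.958×10^-7 K/W
R_cork board = ΣR − ΣR_known = 0.04541 − 3.958×10^-7 = 0.04541 K/W
(1/r₁−1/r₂)/(4πk) = 0.04541 ⇒ k = 0.02923/(4π·0.04541) = 0.0512 W/m·K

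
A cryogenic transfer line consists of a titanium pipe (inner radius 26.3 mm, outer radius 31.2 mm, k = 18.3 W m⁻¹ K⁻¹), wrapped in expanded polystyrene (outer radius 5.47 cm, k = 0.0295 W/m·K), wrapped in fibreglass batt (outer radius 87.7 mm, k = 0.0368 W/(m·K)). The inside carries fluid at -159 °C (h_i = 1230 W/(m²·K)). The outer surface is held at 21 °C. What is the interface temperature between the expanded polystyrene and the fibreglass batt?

T = -51.4 °C

Resistance network (inner→outer):
  R'_conv,in = 1/(2πr h) = 1/(2π·0.0263·1230) = 0.004920 m·K/W
  R'_titanium = ln(0.0312/0.0263)/(2πk) = 0.1708/(2π·18.3) = 0.001486 m·K/W
  R'_expanded polystyrene = ln(0.0547/0.0312)/(2πk) = 0.5614/(2π·0.0295) = 3.029 m·K/W
  R'_fibreglass batt = ln(0.0877/0.0547)/(2πk) = 0.4721/(2π·0.0368) = 2.042 m·K/W
ΣR = 0.004920 + 0.001486 + 3.029 + 2.042 = 5.077 m·K/W
Q' = ΔT/ΣR = (-159 °C − 21 °C)/5.077 = -35.45 W/m
From the inner boundary to the expanded polystyrene/fibreglass batt interface, ΣR_partial = 3.035 m·K/W.
T_interface = T_in − Q'·ΣR_partial = -159 °C − (-35.45)(3.035) = -51.4 °C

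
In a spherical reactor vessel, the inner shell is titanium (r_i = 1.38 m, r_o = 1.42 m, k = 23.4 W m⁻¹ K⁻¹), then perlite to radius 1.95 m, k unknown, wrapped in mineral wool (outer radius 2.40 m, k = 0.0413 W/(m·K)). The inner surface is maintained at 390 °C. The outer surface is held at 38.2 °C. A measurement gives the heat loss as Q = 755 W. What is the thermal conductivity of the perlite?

ΣR = ΔT/Q = |390 − 38.2|/755 = 0.4660 K/W
Known resistances:
  R_titanium = (1/1.38 − 1/1.42)/(4πk) = 0.02041/(4π·23.4) = 6.942×10^-5 K/W
  R_mineral wool = (1/1.95 − 1/2.40)/(4πk) = 0.09615/(4π·0.0413) = 0.1853 K/W
R_perlite = ΣR − ΣR_known = 0.4660 − 0.1854 = 0.2806 K/W
(1/r₁−1/r₂)/(4πk) = 0.2806 ⇒ k = 0.1914/(4π·0.2806) = 0.0543 W/m·K

k = 0.0543 W/m·K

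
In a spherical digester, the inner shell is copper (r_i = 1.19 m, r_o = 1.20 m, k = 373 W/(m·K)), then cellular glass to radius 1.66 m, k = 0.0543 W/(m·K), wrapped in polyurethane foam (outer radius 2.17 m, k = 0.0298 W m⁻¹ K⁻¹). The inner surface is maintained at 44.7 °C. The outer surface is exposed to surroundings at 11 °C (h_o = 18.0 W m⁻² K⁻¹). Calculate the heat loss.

Q = 47.0 W

Series thermal resistances, inner to outer:
  R_copper = (1/1.19 − 1/1.20)/(4πk) = 0.007003/(4π·373) = 1.494×10^-6 K/W
  R_cellular glass = (1/1.20 − 1/1.66)/(4πk) = 0.2309/(4π·0.0543) = 0.3384 K/W
  R_polyurethane foam = (1/1.66 − 1/2.17)/(4πk) = 0.1416/(4π·0.0298) = 0.3781 K/W
  R_conv,out = 1/(4πr²h) = 1/(4π·2.17²·18.0) = 9.389×10^-4 K/W
ΣR = 1.494×10^-6 + 0.3384 + 0.3781 + 9.389×10^-4 = 0.7174 K/W
Q = ΔT/ΣR = (44.7 °C − 11 °C)/0.7174 = 47.0 W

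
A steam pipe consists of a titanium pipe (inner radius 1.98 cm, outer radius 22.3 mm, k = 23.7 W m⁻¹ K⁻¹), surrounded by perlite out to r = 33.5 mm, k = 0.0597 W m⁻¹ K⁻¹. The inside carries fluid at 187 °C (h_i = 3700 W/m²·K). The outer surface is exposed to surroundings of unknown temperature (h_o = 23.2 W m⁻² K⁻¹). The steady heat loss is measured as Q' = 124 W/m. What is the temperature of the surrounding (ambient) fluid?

Series resistances:
  R'_conv,in = 1/(2πr h) = 1/(2π·0.0198·3700) = 0.002172 m·K/W
  R'_titanium = ln(0.0223/0.0198)/(2πk) = 0.1189/(2π·23.7) = 7.985×10^-4 m·K/W
  R'_perlite = ln(0.0335/0.0223)/(2πk) = 0.4070/(2π·0.0597) = 1.085 m·K/W
  R'_conv,out = 1/(2πr h) = 1/(2π·0.0335·23.2) = 0.2048 m·K/W
ΣR = 1.293 m·K/W
ΔT = Q'·ΣR = 124 × 1.293 = 160.3 K
Heat flows outward, so T_out = T_in − ΔT = 187 − 160.3 = 26.7 °C

T_out = 26.7 °C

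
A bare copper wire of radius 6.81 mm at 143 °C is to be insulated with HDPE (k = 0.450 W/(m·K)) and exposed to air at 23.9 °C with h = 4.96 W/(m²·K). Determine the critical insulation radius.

r_cr = 9.07 cm

For a cylinder, r_cr = k_ins/h = 0.450/4.96 = 0.0907 m = 9.07 cm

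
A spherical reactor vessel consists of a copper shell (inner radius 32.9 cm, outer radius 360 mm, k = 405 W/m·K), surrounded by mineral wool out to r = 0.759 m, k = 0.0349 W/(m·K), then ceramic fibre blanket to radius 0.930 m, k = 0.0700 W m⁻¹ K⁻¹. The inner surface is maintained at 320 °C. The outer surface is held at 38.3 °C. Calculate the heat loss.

Q = 78.1 W

Series thermal resistances, inner to outer:
  R_copper = (1/0.329 − 1/0.360)/(4πk) = 0.2617/(4π·405) = 5.143×10^-5 K/W
  R_mineral wool = (1/0.360 − 1/0.759)/(4πk) = 1.460/(4π·0.0349) = 3.330 K/W
  R_ceramic fibre blanket = (1/0.759 − 1/0.930)/(4πk) = 0.2423/(4π·0.0700) = 0.2754 K/W
ΣR = 5.143×10^-5 + 3.330 + 0.2754 = 3.605 K/W
Q = ΔT/ΣR = (320 °C − 38.3 °C)/3.605 = 78.1 W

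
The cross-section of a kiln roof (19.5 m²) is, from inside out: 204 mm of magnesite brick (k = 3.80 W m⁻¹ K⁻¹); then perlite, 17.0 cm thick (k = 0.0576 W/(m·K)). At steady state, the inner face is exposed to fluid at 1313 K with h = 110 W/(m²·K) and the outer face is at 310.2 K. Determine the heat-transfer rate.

Q = 6490 W

Treat each layer as a resistance in series:
  R_conv,in = 1/(hA) = 1/(110·19.5) = 4.662×10^-4 K/W
  R_magnesite brick = L/(kA) = 0.204/(3.80·19.5) = 0.002753 K/W
  R_perlite = L/(kA) = 0.170/(0.0576·19.5) = 0.1514 K/W
ΣR = 4.662×10^-4 + 0.002753 + 0.1514 = 0.1546 K/W
Q = ΔT/ΣR = (1313 K − 310.2 K)/0.1546 = 6490 W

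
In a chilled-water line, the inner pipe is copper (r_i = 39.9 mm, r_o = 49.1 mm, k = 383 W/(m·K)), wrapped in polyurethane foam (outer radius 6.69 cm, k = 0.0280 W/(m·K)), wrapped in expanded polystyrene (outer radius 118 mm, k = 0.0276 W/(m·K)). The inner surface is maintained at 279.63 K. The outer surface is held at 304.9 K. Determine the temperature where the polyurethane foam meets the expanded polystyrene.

T = 288.5 K

Resistance network (inner→outer):
  R'_copper = ln(0.0491/0.0399)/(2πk) = 0.2075/(2π·383) = 8.622×10^-5 m·K/W
  R'_polyurethane foam = ln(0.0669/0.0491)/(2πk) = 0.3093/(2π·0.0280) = 1.758 m·K/W
  R'_expanded polystyrene = ln(0.118/0.0669)/(2πk) = 0.5675/(2π·0.0276) = 3.272 m·K/W
ΣR = 8.622×10^-5 + 1.758 + 3.272 = 5.030 m·K/W
Q' = ΔT/ΣR = (279.63 K − 304.9 K)/5.030 = -5.024 W/m
From the inner boundary to the polyurethane foam/expanded polystyrene interface, ΣR_partial = 1.758 m·K/W.
T_interface = T_in − Q'·ΣR_partial = 279.63 K − (-5.024)(1.758) = 288.5 K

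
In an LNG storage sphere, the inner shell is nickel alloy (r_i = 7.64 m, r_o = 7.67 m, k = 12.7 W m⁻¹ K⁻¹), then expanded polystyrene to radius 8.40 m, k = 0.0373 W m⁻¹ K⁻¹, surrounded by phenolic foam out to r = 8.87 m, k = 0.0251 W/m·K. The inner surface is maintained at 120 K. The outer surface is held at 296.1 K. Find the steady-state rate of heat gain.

Q = 3990 W

Resistance network (inner→outer):
  R_nickel alloy = (1/7.64 − 1/7.67)/(4πk) = 5.120×10^-4/(4π·12.7) = 3.208×10^-6 K/W
  R_expanded polystyrene = (1/7.67 − 1/8.40)/(4πk) = 0.01133/(4π·0.0373) = 0.02417 K/W
  R_phenolic foam = (1/8.40 − 1/8.87)/(4πk) = 0.006308/(4π·0.0251) = 0.02000 K/W
ΣR = 3.208×10^-6 + 0.02417 + 0.02000 = 0.04417 K/W
Q = ΔT/ΣR = (120 K − 296.1 K)/0.04417 = -3990 W
(Negative Q ⇒ heat flows inward; heat gain = 3990 W.)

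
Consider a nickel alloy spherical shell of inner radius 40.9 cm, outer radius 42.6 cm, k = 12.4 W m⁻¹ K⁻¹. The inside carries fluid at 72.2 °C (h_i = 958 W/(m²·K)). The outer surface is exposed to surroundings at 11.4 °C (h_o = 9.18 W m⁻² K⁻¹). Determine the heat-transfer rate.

Resistance network (inner→outer):
  R_conv,in = 1/(4πr²h) = 1/(4π·0.409²·958) = 4.966×10^-4 K/W
  R_nickel alloy = (1/0.409 − 1/0.426)/(4πk) = 0.09757/(4π·12.4) = 6.262×10^-4 K/W
  R_conv,out = 1/(4πr²h) = 1/(4π·0.426²·9.18) = 0.04777 K/W
ΣR = 4.966×10^-4 + 6.262×10^-4 + 0.04777 = 0.04889 K/W
Q = ΔT/ΣR = (72.2 °C − 11.4 °C)/0.04889 = 1240 W

Q = 1240 W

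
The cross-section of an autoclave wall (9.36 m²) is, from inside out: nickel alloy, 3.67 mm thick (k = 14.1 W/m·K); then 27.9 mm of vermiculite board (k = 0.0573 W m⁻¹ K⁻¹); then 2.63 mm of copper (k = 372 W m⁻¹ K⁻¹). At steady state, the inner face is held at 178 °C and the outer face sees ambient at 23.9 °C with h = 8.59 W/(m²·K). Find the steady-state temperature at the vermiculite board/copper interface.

Treat each layer as a resistance in series:
  R_nickel alloy = L/(kA) = 0.00367/(14.1·9.36) = 2.781×10^-5 K/W
  R_vermiculite board = L/(kA) = 0.0279/(0.0573·9.36) = 0.05202 K/W
  R_copper = L/(kA) = 0.00263/(372·9.36) = 7.553×10^-7 K/W
  R_conv,out = 1/(hA) = 1/(8.59·9.36) = 0.01244 K/W
ΣR = 2.781×10^-5 + 0.05202 + 7.553×10^-7 + 0.01244 = 0.06449 K/W
Q = ΔT/ΣR = (178 °C − 23.9 °C)/0.06449 = 2390 W
From the inner boundary to the vermiculite board/copper interface, ΣR_partial = 0.05205 K/W.
T_interface = T_in − Q·ΣR_partial = 178 °C − (2390)(0.05205) = 53.6 °C

T = 53.6 °C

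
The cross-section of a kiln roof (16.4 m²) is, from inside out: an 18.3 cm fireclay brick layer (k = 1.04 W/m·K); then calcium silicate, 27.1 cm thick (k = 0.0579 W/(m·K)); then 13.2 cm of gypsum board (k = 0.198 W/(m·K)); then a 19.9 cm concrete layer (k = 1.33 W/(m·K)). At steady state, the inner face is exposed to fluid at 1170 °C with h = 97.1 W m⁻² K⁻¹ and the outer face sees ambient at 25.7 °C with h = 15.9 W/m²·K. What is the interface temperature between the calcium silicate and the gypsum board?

Resistance network (inner→outer):
  R_conv,in = 1/(hA) = 1/(97.1·16.4) = 6.280×10^-4 K/W
  R_fireclay brick = L/(kA) = 0.183/(1.04·16.4) = 0.01073 K/W
  R_calcium silicate = L/(kA) = 0.271/(0.0579·16.4) = 0.2854 K/W
  R_gypsum board = L/(kA) = 0.132/(0.198·16.4) = 0.04065 K/W
  R_concrete = L/(kA) = 0.199/(1.33·16.4) = 0.009123 K/W
  R_conv,out = 1/(hA) = 1/(15.9·16.4) = 0.003835 K/W
ΣR = 6.280×10^-4 + 0.01073 + 0.2854 + 0.04065 + 0.009123 + 0.003835 = 0.3504 K/W
Q = ΔT/ΣR = (1170 °C − 25.7 °C)/0.3504 = 3266 W
From the inner boundary to the calcium silicate/gypsum board interface, ΣR_partial = 0.2968 K/W.
T_interface = T_in − Q·ΣR_partial = 1170 °C − (3266)(0.2968) = 201 °C

T = 201 °C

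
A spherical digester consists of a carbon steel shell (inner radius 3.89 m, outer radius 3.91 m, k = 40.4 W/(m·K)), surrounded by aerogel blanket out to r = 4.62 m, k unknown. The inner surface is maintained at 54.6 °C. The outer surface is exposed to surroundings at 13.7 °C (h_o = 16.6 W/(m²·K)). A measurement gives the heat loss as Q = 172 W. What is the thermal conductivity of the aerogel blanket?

k = 0.0132 W/m·K

ΣR = ΔT/Q = |54.6 − 13.7|/172 = 0.2378 K/W
Known resistances:
  R_carbon steel = (1/3.89 − 1/3.91)/(4πk) = 0.001315/(4π·40.4) = 2.590×10^-6 K/W
  R_conv,out = 1/(4πr²h) = 1/(4π·4.62²·16.6) = 2.246×10^-4 K/W
R_aerogel blanket = ΣR − ΣR_known = 0.2378 − 2.272×10^-4 = 0.2376 K/W
(1/r₁−1/r₂)/(4πk) = 0.2376 ⇒ k = 0.03930/(4π·0.2376) = 0.0132 W/m·K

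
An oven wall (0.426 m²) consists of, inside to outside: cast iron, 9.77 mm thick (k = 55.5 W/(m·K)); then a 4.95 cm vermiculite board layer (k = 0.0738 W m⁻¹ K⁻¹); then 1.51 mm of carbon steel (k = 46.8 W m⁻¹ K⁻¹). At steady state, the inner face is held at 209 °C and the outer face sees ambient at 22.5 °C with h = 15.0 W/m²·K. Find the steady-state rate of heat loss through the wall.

Treat each layer as a resistance in series:
  R_cast iron = L/(kA) = 0.00977/(55.5·0.426) = 4.132×10^-4 K/W
  R_vermiculite board = L/(kA) = 0.0495/(0.0738·0.426) = 1.574 K/W
  R_carbon steel = L/(kA) = 0.00151/(46.8·0.426) = 7.574×10^-5 K/W
  R_conv,out = 1/(hA) = 1/(15.0·0.426) = 0.1565 K/W
ΣR = 4.132×10^-4 + 1.574 + 7.574×10^-5 + 0.1565 = 1.731 K/W
Q = ΔT/ΣR = (209 °C − 22.5 °C)/1.731 = 108 W

Q = 108 W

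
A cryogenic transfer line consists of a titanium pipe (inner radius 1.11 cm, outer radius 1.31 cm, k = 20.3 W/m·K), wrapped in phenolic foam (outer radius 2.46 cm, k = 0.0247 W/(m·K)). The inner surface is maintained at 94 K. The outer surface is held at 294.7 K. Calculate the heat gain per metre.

Q' = 49.4 W/m

Series thermal resistances, inner to outer:
  R'_titanium = ln(0.0131/0.0111)/(2πk) = 0.1657/(2π·20.3) = 0.001299 m·K/W
  R'_phenolic foam = ln(0.0246/0.0131)/(2πk) = 0.6301/(2π·0.0247) = 4.060 m·K/W
ΣR = 0.001299 + 4.060 = 4.061 m·K/W
Q' = ΔT/ΣR = (94 K − 294.7 K)/4.061 = -49.4 W/m
(Negative Q' ⇒ heat flows inward; heat gain = 49.4 W/m.)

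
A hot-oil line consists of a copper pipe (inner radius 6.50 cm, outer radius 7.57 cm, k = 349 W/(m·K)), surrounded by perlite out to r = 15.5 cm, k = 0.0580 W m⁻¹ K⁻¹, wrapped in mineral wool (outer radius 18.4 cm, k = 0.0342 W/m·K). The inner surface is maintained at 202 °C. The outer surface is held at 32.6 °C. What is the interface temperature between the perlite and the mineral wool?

T = 81.5 °C

Resistance network (inner→outer):
  R'_copper = ln(0.0757/0.0650)/(2πk) = 0.1524/(2π·349) = 6.950×10^-5 m·K/W
  R'_perlite = ln(0.155/0.0757)/(2πk) = 0.7166/(2π·0.0580) = 1.967 m·K/W
  R'_mineral wool = ln(0.184/0.155)/(2πk) = 0.1715/(2π·0.0342) = 0.7982 m·K/W
ΣR = 6.950×10^-5 + 1.967 + 0.7982 = 2.765 m·K/W
Q' = ΔT/ΣR = (202 °C − 32.6 °C)/2.765 = 61.27 W/m
From the inner boundary to the perlite/mineral wool interface, ΣR_partial = 1.967 m·K/W.
T_interface = T_in − Q'·ΣR_partial = 202 °C − (61.27)(1.967) = 81.5 °C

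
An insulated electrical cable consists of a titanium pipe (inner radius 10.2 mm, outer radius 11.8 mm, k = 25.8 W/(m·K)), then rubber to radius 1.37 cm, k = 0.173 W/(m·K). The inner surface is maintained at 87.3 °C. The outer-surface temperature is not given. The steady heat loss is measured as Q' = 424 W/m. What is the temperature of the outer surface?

T_out = 28.7 °C

Sum the resistances:
  R'_titanium = ln(0.0118/0.0102)/(2πk) = 0.1457/(2π·25.8) = 8.989×10^-4 m·K/W
  R'_rubber = ln(0.0137/0.0118)/(2πk) = 0.1493/(2π·0.173) = 0.1373 m·K/W
ΣR = 0.1382 m·K/W
ΔT = Q'·ΣR = 424 × 0.1382 = 58.60 K
Heat flows outward, so T_out = T_in − ΔT = 87.3 − 58.60 = 28.7 °C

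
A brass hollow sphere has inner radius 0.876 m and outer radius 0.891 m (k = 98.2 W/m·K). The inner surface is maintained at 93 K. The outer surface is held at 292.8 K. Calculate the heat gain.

Q = 1.28×10^7 W

Q = 4πk·ΔT/(1/r₁ − 1/r₂) = 4π × 98.2 × 199.8 / (1/0.876 − 1/0.891) = 1.28×10^7 W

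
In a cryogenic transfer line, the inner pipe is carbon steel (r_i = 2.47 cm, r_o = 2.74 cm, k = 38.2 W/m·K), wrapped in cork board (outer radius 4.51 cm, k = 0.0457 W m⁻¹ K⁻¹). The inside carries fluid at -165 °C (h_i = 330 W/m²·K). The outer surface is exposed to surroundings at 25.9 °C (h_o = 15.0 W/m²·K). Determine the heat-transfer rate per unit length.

Q' = 95.9 W/m

Resistance network (inner→outer):
  R'_conv,in = 1/(2πr h) = 1/(2π·0.0247·330) = 0.01953 m·K/W
  R'_carbon steel = ln(0.0274/0.0247)/(2πk) = 0.1037/(2π·38.2) = 4.322×10^-4 m·K/W
  R'_cork board = ln(0.0451/0.0274)/(2πk) = 0.4983/(2π·0.0457) = 1.736 m·K/W
  R'_conv,out = 1/(2πr h) = 1/(2π·0.0451·15.0) = 0.2353 m·K/W
ΣR = 0.01953 + 4.322×10^-4 + 1.736 + 0.2353 = 1.991 m·K/W
Q' = ΔT/ΣR = (-165 °C − 25.9 °C)/1.991 = -95.9 W/m
(Negative Q' ⇒ heat flows inward; heat gain = 95.9 W/m.)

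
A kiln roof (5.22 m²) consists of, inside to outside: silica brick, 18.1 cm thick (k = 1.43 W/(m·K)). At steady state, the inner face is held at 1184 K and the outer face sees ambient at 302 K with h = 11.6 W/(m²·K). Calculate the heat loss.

Series thermal resistances, inner to outer:
  R_silica brick = L/(kA) = 0.181/(1.43·5.22) = 0.02425 K/W
  R_conv,out = 1/(hA) = 1/(11.6·5.22) = 0.01651 K/W
ΣR = 0.02425 + 0.01651 = 0.04076 K/W
Q = ΔT/ΣR = (1184 K − 302 K)/0.04076 = 21600 W

Q = 21.6 kW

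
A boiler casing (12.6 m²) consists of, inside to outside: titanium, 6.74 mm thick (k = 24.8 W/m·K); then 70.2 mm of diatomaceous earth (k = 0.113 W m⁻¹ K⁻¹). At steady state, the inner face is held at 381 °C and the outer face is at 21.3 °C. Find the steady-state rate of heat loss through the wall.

Resistance network (inner→outer):
  R_titanium = L/(kA) = 0.00674/(24.8·12.6) = 2.157×10^-5 K/W
  R_diatomaceous earth = L/(kA) = 0.0702/(0.113·12.6) = 0.04930 K/W
ΣR = 2.157×10^-5 + 0.04930 = 0.04932 K/W
Q = ΔT/ΣR = (381 °C − 21.3 °C)/0.04932 = 7290 W

Q = 7.29 kW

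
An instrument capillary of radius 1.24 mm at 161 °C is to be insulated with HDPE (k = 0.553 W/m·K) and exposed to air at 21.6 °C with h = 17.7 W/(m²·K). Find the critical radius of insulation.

r_cr = 3.12 cm

For a cylinder, r_cr = k_ins/h = 0.553/17.7 = 0.0312 m = 3.12 cm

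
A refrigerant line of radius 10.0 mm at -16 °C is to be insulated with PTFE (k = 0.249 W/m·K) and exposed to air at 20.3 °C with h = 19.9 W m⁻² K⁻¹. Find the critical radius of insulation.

For a cylinder, r_cr = k_ins/h = 0.249/19.9 = 0.0125 m = 1.25 cm

r_cr = 1.25 cm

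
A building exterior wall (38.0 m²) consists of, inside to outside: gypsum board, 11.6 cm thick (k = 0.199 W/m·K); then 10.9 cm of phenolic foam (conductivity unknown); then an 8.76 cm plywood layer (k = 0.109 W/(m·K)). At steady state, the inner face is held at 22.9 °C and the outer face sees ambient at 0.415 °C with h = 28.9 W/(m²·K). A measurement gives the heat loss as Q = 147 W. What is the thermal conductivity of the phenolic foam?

k = 0.0248 W/m·K

ΣR = ΔT/Q = |22.9 − 0.415|/147 = 0.1530 K/W
Known resistances:
  R_gypsum board = L/(kA) = 0.116/(0.199·38.0) = 0.01534 K/W
  R_plywood = L/(kA) = 0.0876/(0.109·38.0) = 0.02115 K/W
  R_conv,out = 1/(hA) = 1/(28.9·38.0) = 9.106×10^-4 K/W
R_phenolic foam = ΣR − ΣR_known = 0.1530 − 0.03740 = 0.1156 K/W
L/(kA) = 0.1156 ⇒ k = 0.109/(0.1156·38.0) = 0.0248 W/m·K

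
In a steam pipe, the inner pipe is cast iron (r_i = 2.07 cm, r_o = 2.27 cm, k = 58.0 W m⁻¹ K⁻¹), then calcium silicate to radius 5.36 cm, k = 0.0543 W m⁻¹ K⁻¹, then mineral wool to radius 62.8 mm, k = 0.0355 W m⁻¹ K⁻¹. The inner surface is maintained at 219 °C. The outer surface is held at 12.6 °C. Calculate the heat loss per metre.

Q' = 63.9 W/m

Series thermal resistances, inner to outer:
  R'_cast iron = ln(0.0227/0.0207)/(2πk) = 0.09223/(2π·58.0) = 2.531×10^-4 m·K/W
  R'_calcium silicate = ln(0.0536/0.0227)/(2πk) = 0.8592/(2π·0.0543) = 2.518 m·K/W
  R'_mineral wool = ln(0.0628/0.0536)/(2πk) = 0.1584/(2π·0.0355) = 0.7102 m·K/W
ΣR = 2.531×10^-4 + 2.518 + 0.7102 = 3.228 m·K/W
Q' = ΔT/ΣR = (219 °C − 12.6 °C)/3.228 = 63.9 W/m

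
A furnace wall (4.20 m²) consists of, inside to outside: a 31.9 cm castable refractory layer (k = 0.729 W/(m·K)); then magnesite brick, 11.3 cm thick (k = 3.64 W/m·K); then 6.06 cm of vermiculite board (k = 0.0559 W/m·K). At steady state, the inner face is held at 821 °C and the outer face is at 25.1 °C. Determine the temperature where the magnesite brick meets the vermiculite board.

T = 581 °C

Treat each layer as a resistance in series:
  R_castable refractory = L/(kA) = 0.319/(0.729·4.20) = 0.1042 K/W
  R_magnesite brick = L/(kA) = 0.113/(3.64·4.20) = 0.007391 K/W
  R_vermiculite board = L/(kA) = 0.0606/(0.0559·4.20) = 0.2581 K/W
ΣR = 0.1042 + 0.007391 + 0.2581 = 0.3697 K/W
Q = ΔT/ΣR = (821 °C − 25.1 °C)/0.3697 = 2153 W
From the inner boundary to the magnesite brick/vermiculite board interface, ΣR_partial = 0.1116 K/W.
T_interface = T_in − Q·ΣR_partial = 821 °C − (2153)(0.1116) = 581 °C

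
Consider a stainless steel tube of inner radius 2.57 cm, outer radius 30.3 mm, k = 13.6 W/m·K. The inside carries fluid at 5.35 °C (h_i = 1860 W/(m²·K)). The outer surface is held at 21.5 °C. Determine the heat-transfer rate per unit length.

Q' = 3070 W/m

Treat each layer as a resistance in series:
  R'_conv,in = 1/(2πr h) = 1/(2π·0.0257·1860) = 0.003329 m·K/W
  R'_stainless steel = ln(0.0303/0.0257)/(2πk) = 0.1647/(2π·13.6) = 0.001927 m·K/W
ΣR = 0.003329 + 0.001927 = 0.005256 m·K/W
Q' = ΔT/ΣR = (5.35 °C − 21.5 °C)/0.005256 = -3070 W/m
(Negative Q' ⇒ heat flows inward; heat gain = 3070 W/m.)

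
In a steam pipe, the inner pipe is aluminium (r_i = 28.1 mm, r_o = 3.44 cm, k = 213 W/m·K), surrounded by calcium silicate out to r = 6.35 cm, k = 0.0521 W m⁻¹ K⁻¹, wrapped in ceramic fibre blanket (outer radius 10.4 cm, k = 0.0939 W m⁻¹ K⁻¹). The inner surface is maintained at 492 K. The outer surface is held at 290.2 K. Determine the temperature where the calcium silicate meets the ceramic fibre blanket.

Series thermal resistances, inner to outer:
  R'_aluminium = ln(0.0344/0.0281)/(2πk) = 0.2023/(2π·213) = 1.512×10^-4 m·K/W
  R'_calcium silicate = ln(0.0635/0.0344)/(2πk) = 0.6130/(2π·0.0521) = 1.873 m·K/W
  R'_ceramic fibre blanket = ln(0.104/0.0635)/(2πk) = 0.4934/(2π·0.0939) = 0.8362 m·K/W
ΣR = 1.512×10^-4 + 1.873 + 0.8362 = 2.709 m·K/W
Q' = ΔT/ΣR = (492 K − 290.2 K)/2.709 = 74.49 W/m
From the inner boundary to the calcium silicate/ceramic fibre blanket interface, ΣR_partial = 1.873 m·K/W.
T_interface = T_in − Q'·ΣR_partial = 492 K − (74.49)(1.873) = 352.5 K

T = 352.5 K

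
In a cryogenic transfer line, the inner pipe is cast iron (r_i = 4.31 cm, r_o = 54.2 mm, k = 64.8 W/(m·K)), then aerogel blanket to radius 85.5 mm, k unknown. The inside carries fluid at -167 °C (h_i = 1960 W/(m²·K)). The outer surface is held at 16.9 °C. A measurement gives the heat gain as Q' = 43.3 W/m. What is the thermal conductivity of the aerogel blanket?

ΣR = ΔT/Q' = |-167 − 16.9|/43.3 = 4.247 m·K/W
Known resistances:
  R'_conv,in = 1/(2πr h) = 1/(2π·0.0431·1960) = 0.001884 m·K/W
  R'_cast iron = ln(0.0542/0.0431)/(2πk) = 0.2292/(2π·64.8) = 5.628×10^-4 m·K/W
R_aerogel blanket = ΣR − ΣR_known = 4.247 − 0.002447 = 4.245 m·K/W
ln(r₂/r₁)/(2πk) = 4.245 ⇒ k = 0.4558/(2π·4.245) = 0.0171 W/m·K

k = 0.0171 W/m·K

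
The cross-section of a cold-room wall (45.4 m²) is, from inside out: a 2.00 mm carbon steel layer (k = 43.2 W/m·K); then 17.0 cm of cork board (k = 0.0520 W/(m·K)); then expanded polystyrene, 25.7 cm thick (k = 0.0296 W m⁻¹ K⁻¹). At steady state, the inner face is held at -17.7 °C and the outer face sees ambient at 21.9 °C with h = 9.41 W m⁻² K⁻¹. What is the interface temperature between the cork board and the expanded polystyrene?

T = -6.96 °C

Series thermal resistances, inner to outer:
  R_carbon steel = L/(kA) = 0.00200/(43.2·45.4) = 1.020×10^-6 K/W
  R_cork board = L/(kA) = 0.170/(0.0520·45.4) = 0.07201 K/W
  R_expanded polystyrene = L/(kA) = 0.257/(0.0296·45.4) = 0.1912 K/W
  R_conv,out = 1/(hA) = 1/(9.41·45.4) = 0.002341 K/W
ΣR = 1.020×10^-6 + 0.07201 + 0.1912 + 0.002341 = 0.2656 K/W
Q = ΔT/ΣR = (-17.7 °C − 21.9 °C)/0.2656 = -149.1 W
From the inner boundary to the cork board/expanded polystyrene interface, ΣR_partial = 0.07201 K/W.
T_interface = T_in − Q·ΣR_partial = -17.7 °C − (-149.1)(0.07201) = -6.96 °C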